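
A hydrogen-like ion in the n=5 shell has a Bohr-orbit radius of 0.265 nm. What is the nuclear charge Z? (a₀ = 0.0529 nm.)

r_n = n²a₀/Z ⇒ Z = n²a₀/r = 5² × 0.0529 / 0.265 ≈ 4.99
Z = 5

5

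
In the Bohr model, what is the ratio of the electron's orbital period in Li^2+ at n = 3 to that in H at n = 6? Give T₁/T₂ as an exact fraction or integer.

T ∝ Z^-2 · n^3
T₁/T₂ = (3/1)^-2 · (3/6)^3 = 1/72

1/72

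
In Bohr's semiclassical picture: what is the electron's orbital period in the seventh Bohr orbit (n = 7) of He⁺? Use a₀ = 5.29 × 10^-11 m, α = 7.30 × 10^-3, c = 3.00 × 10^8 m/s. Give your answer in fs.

13.0 fs

r = n²a₀/Z = 7²·5.29 × 10^-11/2 = 1.30 × 10^-9 m
v = Zαc/n = 2·0.00730·3.00 × 10^8/7 = 6.26 × 10^5 m/s
T = 2πr/v = 1.30 × 10^-14 s = 13.0 fs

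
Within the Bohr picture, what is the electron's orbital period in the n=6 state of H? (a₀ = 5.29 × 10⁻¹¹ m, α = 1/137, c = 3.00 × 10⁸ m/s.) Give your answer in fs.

r = n²a₀/Z = 6²·5.29 × 10⁻¹¹/1 = 1.90 × 10⁻⁹ m
v = Zαc/n = 1·0.00730·3.00 × 10⁸/6 = 3.65 × 10⁵ m/s
T = 2πr/v = 3.28 × 10⁻¹⁴ s = 32.8 fs

32.8 fs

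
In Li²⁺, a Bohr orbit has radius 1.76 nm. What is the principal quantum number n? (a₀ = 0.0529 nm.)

10

r_n = n²a₀/Z ⇒ n² = rZ/a₀ = 1.76 × 3 / 0.0529 ≈ 99.81
n = 10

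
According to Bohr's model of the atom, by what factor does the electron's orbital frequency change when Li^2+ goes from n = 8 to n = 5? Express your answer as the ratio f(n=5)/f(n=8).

f ∝ Z^2 · n^-3; with Z fixed, f ∝ n^-3.
f(n=5)/f(n=8) = (5/8)^-3 = 512/125

512/125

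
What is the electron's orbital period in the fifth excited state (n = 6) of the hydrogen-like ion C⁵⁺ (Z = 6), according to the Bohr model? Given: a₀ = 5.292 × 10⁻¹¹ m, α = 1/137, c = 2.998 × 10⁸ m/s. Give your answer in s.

r = n²a₀/Z = 6²·5.292 × 10⁻¹¹/6 = 3.175 × 10⁻¹⁰ m
v = Zαc/n = 6·0.007299·2.998 × 10⁸/6 = 2.188 × 10⁶ m/s
T = 2πr/v = 9.117 × 10⁻¹⁶ s

9.117 × 10⁻¹⁶ s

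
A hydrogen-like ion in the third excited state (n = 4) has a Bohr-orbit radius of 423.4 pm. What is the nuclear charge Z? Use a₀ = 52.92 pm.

2

r_n = n²a₀/Z ⇒ Z = n²a₀/r = 4² × 52.92 / 423.4 ≈ 2.00
Z = 2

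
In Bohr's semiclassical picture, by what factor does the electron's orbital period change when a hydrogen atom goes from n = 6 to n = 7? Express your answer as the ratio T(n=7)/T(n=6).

T ∝ Z^-2 · n^3; with Z fixed, T ∝ n^3.
T(n=7)/T(n=6) = (7/6)^3 = 343/216

343/216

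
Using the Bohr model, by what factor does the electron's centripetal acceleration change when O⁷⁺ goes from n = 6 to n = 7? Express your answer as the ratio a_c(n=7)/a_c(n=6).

1296/2401

a_c ∝ Z^3 · n^-4; with Z fixed, a_c ∝ n^-4.
a_c(n=7)/a_c(n=6) = (7/6)^-4 = 1296/2401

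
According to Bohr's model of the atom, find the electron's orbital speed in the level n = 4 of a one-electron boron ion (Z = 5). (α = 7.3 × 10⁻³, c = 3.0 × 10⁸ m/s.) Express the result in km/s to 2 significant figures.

2700 km/s

v_n = Zαc/n = 5 × 0.0073 × 3.0 × 10⁸ / 4
    = 2700 km/s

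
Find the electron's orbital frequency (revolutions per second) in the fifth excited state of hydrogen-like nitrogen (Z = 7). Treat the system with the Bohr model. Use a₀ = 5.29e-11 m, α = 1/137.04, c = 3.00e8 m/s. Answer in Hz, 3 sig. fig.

1.49e15 Hz

r = n²a₀/Z = 2.72e-10 m, v = Zαc/n = 2.55e6 m/s
f = v/(2πr) = 1.49e15 Hz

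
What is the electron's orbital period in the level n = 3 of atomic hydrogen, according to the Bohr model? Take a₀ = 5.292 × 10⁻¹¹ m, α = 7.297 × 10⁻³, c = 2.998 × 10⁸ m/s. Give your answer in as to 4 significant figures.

4104 as

r = n²a₀/Z = 3²·5.292 × 10⁻¹¹/1 = 4.763 × 10⁻¹⁰ m
v = Zαc/n = 1·0.007297·2.998 × 10⁸/3 = 7.292 × 10⁵ m/s
T = 2πr/v = 4.104 × 10⁻¹⁵ s = 4104 as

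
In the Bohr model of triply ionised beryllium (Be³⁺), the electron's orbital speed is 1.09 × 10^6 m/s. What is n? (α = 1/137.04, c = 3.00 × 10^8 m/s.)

v_n = Zαc/n ⇒ n = Zαc/v = 4 × 0.00730 × 3.00 × 10^8 / 1.09 × 10^6 ≈ 8.03
n = 8

8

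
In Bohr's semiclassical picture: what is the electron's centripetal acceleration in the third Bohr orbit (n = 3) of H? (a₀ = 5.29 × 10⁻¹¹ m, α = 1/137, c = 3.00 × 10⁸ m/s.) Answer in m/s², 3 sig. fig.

1.12 × 10²¹ m/s²

r = n²a₀/Z = 4.76 × 10⁻¹⁰ m, v = Zαc/n = 7.30 × 10⁵ m/s
a = v²/r = (7.30 × 10⁵)² / 4.76 × 10⁻¹⁰ = 1.12 × 10²¹ m/s²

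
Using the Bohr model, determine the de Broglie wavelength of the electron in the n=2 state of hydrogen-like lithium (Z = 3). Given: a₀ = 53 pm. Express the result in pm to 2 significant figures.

The Bohr quantisation condition is nλ = 2πr_n.
r_n = n²a₀/Z = 71 pm
λ = 2πr_n/n = 2π·71/2 = 220 pm

220 pm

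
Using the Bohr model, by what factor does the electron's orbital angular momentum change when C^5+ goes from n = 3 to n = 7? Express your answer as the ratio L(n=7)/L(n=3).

7/3

L = nℏ depends only on n, so L ∝ n.
L(n=7)/L(n=3) = (7/3)^1 = 7/3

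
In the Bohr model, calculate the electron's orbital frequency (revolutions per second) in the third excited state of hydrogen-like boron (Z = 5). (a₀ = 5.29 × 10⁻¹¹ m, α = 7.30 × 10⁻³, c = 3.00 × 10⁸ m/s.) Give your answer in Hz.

r = n²a₀/Z = 1.69 × 10⁻¹⁰ m, v = Zαc/n = 2.74 × 10⁶ m/s
f = v/(2πr) = 2.57 × 10¹⁵ Hz

2.57 × 10¹⁵ Hz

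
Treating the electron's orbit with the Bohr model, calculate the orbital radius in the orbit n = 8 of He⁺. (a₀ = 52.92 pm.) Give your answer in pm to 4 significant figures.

r_n = n²a₀/Z = 8² × 52.92 / 2
    = 64 × 52.92 / 2 = 1693 pm

1693 pm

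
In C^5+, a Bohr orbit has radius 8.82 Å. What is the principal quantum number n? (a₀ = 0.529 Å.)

10

r_n = n²a₀/Z ⇒ n² = rZ/a₀ = 8.82 × 6 / 0.529 ≈ 100.04
n = 10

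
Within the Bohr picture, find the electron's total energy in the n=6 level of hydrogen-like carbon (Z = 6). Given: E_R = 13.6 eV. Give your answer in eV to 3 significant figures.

E_n = −E_R·Z²/n² = −13.6 × 6²/6² = -13.6 eV

-13.6 eV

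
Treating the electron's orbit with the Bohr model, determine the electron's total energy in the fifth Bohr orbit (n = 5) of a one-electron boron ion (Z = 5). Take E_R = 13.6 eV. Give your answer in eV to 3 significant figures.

E_n = −E_R·Z²/n² = −13.6 × 5²/5² = -13.6 eV

-13.6 eV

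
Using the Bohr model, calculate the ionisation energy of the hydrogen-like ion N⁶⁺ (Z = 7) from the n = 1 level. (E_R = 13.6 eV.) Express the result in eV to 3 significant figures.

E_n = −E_R·Z²/n² = −13.6 × 7²/1² eV = -666 eV
Ionisation energy = −E_n = 666 eV

666 eV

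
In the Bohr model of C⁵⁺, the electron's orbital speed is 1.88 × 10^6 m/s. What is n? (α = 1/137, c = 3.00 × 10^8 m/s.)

v_n = Zαc/n ⇒ n = Zαc/v = 6 × 0.00730 × 3.00 × 10^8 / 1.88 × 10^6 ≈ 6.99
n = 7

7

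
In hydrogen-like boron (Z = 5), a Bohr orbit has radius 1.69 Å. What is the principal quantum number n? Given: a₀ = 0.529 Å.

4

r_n = n²a₀/Z ⇒ n² = rZ/a₀ = 1.69 × 5 / 0.529 ≈ 15.97
n = 4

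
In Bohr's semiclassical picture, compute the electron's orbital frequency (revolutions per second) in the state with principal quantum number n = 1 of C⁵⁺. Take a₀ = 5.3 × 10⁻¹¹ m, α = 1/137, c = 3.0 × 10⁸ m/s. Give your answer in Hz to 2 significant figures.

2.4 × 10¹⁷ Hz

r = n²a₀/Z = 8.8 × 10⁻¹² m, v = Zαc/n = 1.3 × 10⁷ m/s
f = v/(2πr) = 2.4 × 10¹⁷ Hz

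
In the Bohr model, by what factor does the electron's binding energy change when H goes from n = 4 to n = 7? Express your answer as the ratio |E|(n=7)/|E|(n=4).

16/49

|E| ∝ Z^2 · n^-2; with Z fixed, |E| ∝ n^-2.
|E|(n=7)/|E|(n=4) = (7/4)^-2 = 16/49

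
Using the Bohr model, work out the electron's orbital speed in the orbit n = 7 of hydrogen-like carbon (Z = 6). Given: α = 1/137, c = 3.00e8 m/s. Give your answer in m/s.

1.88e6 m/s

v_n = Zαc/n = 6 × 0.00730 × 3.00e8 / 7
    = 1.88e6 m/s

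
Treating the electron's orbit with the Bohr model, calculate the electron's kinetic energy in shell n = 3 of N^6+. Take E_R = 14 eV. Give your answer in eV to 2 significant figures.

76 eV

For a Coulomb orbit the virial theorem gives K = −E_n.
E_n = −E_R·Z²/n², so K = E_R·Z²/n² = 14 × 7²/3² = 76 eV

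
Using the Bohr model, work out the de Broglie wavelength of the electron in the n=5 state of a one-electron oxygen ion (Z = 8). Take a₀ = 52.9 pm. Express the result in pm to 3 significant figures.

The Bohr quantisation condition is nλ = 2πr_n.
r_n = n²a₀/Z = 165 pm
λ = 2πr_n/n = 2π·165/5 = 208 pm

208 pm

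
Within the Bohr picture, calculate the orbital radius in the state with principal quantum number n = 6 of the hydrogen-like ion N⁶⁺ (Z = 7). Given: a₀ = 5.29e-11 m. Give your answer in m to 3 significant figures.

r_n = n²a₀/Z = 6² × 5.29e-11 / 7
    = 36 × 5.29e-11 / 7 = 2.72e-10 m

2.72e-10 m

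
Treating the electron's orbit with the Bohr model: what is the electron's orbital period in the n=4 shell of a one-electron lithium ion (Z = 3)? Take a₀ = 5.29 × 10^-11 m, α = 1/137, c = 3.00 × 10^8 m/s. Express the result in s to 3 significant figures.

r = n²a₀/Z = 4²·5.29 × 10^-11/3 = 2.82 × 10^-10 m
v = Zαc/n = 3·0.00730·3.00 × 10^8/4 = 1.64 × 10^6 m/s
T = 2πr/v = 1.08 × 10^-15 s

1.08 × 10^-15 s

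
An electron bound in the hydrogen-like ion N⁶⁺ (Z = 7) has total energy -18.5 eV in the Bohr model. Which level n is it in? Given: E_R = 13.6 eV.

E_n = −E_R Z²/n² ⇒ n² = E_R Z²/(−E_n) = 13.6 × 7² / 18.5 ≈ 36.02
n = 6

6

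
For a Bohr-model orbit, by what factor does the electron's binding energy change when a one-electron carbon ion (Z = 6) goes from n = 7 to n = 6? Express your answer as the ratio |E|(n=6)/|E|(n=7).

49/36

|E| ∝ Z^2 · n^-2; with Z fixed, |E| ∝ n^-2.
|E|(n=6)/|E|(n=7) = (6/7)^-2 = 49/36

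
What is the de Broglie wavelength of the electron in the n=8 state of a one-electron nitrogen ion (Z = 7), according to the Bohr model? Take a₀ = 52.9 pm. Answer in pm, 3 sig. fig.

The Bohr quantisation condition is nλ = 2πr_n.
r_n = n²a₀/Z = 484 pm
λ = 2πr_n/n = 2π·484/8 = 380 pm

380 pm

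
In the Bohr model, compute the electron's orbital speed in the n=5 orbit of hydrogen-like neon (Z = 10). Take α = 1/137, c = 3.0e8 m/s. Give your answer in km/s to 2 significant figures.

v_n = Zαc/n = 10 × 0.0073 × 3.0e8 / 5
    = 4400 km/s

4400 km/s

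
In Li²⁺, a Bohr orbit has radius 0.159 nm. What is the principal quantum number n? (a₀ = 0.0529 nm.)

3

r_n = n²a₀/Z ⇒ n² = rZ/a₀ = 0.159 × 3 / 0.0529 ≈ 9.02
n = 3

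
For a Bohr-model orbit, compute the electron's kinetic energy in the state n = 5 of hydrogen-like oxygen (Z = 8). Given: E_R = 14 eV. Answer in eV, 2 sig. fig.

For a Coulomb orbit the virial theorem gives K = −E_n.
E_n = −E_R·Z²/n², so K = E_R·Z²/n² = 14 × 8²/5² = 36 eV

36 eV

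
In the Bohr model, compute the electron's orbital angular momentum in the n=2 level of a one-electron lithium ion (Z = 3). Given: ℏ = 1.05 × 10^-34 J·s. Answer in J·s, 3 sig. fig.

2.10 × 10^-34 J·s

L_n = nℏ = 2 × 1.05 × 10^-34 = 2.10 × 10^-34 J·s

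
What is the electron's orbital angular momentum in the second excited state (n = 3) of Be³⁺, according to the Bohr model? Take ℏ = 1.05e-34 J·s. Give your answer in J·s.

3.15e-34 J·s

L_n = nℏ = 3 × 1.05e-34 = 3.15e-34 J·s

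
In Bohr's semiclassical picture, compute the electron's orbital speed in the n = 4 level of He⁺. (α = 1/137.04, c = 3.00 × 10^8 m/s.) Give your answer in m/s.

1.09 × 10^6 m/s

v_n = Zαc/n = 2 × 0.00730 × 3.00 × 10^8 / 4
    = 1.09 × 10^6 m/s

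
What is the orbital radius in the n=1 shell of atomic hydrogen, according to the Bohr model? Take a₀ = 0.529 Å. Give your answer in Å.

0.529 Å

r_n = n²a₀/Z = 1² × 0.529 / 1
    = 1 × 0.529 / 1 = 0.529 Å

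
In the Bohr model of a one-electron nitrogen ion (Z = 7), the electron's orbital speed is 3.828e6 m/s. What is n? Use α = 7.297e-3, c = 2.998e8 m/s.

4

v_n = Zαc/n ⇒ n = Zαc/v = 7 × 0.007297 × 2.998e8 / 3.828e6 ≈ 4.00
n = 4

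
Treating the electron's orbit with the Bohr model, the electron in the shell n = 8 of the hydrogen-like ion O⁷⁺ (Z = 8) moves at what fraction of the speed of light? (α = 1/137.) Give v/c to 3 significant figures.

v_n = Zαc/n, so v/c = Zα/n = 8 × 0.00730 / 8 = 0.00730

0.00730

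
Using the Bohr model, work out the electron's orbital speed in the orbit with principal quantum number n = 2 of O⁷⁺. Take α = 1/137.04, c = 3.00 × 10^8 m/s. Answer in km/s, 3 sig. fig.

v_n = Zαc/n = 8 × 0.00730 × 3.00 × 10^8 / 2
    = 8760 km/s

8760 km/s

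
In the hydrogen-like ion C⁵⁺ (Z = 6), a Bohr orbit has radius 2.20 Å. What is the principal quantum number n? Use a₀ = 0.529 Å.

5

r_n = n²a₀/Z ⇒ n² = rZ/a₀ = 2.20 × 6 / 0.529 ≈ 24.95
n = 5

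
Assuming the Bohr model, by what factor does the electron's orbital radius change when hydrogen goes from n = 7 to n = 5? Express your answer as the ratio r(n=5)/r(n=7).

r ∝ Z^-1 · n^2; with Z fixed, r ∝ n^2.
r(n=5)/r(n=7) = (5/7)^2 = 25/49

25/49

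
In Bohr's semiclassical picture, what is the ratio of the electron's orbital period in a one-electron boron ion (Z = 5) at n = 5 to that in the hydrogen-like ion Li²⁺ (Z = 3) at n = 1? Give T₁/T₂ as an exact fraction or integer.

T ∝ Z^-2 · n^3
T₁/T₂ = (5/3)^-2 · (5/1)^3 = 45

45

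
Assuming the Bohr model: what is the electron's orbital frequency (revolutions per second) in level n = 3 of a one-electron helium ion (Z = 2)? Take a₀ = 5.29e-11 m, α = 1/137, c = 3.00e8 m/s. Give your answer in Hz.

r = n²a₀/Z = 2.38e-10 m, v = Zαc/n = 1.46e6 m/s
f = v/(2πr) = 9.76e14 Hz

9.76e14 Hz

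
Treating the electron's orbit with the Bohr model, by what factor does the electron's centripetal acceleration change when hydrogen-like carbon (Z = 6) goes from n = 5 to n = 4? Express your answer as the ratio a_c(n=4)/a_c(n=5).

a_c ∝ Z^3 · n^-4; with Z fixed, a_c ∝ n^-4.
a_c(n=4)/a_c(n=5) = (4/5)^-4 = 625/256

625/256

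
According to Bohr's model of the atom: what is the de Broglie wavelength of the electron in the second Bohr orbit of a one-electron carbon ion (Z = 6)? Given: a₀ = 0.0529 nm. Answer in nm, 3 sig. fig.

The Bohr quantisation condition is nλ = 2πr_n.
r_n = n²a₀/Z = 0.0353 nm
λ = 2πr_n/n = 2π·0.0353/2 = 0.111 nm

0.111 nm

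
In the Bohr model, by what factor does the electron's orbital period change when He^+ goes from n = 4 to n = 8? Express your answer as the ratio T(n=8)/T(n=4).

T ∝ Z^-2 · n^3; with Z fixed, T ∝ n^3.
T(n=8)/T(n=4) = (8/4)^3 = 8

8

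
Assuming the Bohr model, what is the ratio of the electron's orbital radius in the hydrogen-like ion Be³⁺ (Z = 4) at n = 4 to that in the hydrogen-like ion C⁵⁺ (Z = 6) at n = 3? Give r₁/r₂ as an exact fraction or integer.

r ∝ Z^-1 · n^2
r₁/r₂ = (4/6)^-1 · (4/3)^2 = 8/3

8/3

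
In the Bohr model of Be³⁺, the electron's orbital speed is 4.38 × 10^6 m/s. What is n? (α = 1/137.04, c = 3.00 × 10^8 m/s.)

v_n = Zαc/n ⇒ n = Zαc/v = 4 × 0.00730 × 3.00 × 10^8 / 4.38 × 10^6 ≈ 2.00
n = 2

2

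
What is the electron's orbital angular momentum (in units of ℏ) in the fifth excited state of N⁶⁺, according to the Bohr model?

6

L_n = nℏ, so L/ℏ = n = 6.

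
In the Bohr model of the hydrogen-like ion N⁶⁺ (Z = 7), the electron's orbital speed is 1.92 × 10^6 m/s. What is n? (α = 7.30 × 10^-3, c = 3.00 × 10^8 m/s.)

v_n = Zαc/n ⇒ n = Zαc/v = 7 × 0.00730 × 3.00 × 10^8 / 1.92 × 10^6 ≈ 7.98
n = 8

8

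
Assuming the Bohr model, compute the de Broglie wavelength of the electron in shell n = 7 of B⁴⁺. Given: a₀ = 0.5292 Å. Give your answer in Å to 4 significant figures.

4.655 Å

The Bohr quantisation condition is nλ = 2πr_n.
r_n = n²a₀/Z = 5.186 Å
λ = 2πr_n/n = 2π·5.186/7 = 4.655 Å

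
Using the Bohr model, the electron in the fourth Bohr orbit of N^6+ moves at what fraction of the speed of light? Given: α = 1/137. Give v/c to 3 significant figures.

0.0128

v_n = Zαc/n, so v/c = Zα/n = 7 × 0.00730 / 4 = 0.0128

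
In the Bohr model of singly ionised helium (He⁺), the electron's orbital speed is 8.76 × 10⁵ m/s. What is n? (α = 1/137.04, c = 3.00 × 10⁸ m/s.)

5

v_n = Zαc/n ⇒ n = Zαc/v = 2 × 0.00730 × 3.00 × 10⁸ / 8.76 × 10⁵ ≈ 5.00
n = 5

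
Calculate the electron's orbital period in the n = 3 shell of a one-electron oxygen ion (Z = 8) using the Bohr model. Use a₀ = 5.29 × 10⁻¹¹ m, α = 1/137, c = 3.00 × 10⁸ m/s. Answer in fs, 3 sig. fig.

r = n²a₀/Z = 3²·5.29 × 10⁻¹¹/8 = 5.95 × 10⁻¹¹ m
v = Zαc/n = 8·0.00730·3.00 × 10⁸/3 = 5.84 × 10⁶ m/s
T = 2πr/v = 6.40 × 10⁻¹⁷ s = 0.0640 fs

0.0640 fs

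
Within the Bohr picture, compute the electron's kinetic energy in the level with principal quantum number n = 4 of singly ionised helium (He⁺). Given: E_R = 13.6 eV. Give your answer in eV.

3.40 eV

For a Coulomb orbit the virial theorem gives K = −E_n.
E_n = −E_R·Z²/n², so K = E_R·Z²/n² = 13.6 × 2²/4² = 3.40 eV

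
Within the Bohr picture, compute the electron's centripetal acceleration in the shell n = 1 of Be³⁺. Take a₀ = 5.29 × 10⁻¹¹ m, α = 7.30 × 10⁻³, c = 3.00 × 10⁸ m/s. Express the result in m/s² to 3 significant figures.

5.80 × 10²⁴ m/s²

r = n²a₀/Z = 1.32 × 10⁻¹¹ m, v = Zαc/n = 8.76 × 10⁶ m/s
a = v²/r = (8.76 × 10⁶)² / 1.32 × 10⁻¹¹ = 5.80 × 10²⁴ m/s²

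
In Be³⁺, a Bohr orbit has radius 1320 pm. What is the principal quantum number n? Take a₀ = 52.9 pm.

r_n = n²a₀/Z ⇒ n² = rZ/a₀ = 1320 × 4 / 52.9 ≈ 99.81
n = 10

10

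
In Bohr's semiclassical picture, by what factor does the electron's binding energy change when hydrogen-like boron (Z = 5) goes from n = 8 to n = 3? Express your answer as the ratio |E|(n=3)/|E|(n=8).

|E| ∝ Z^2 · n^-2; with Z fixed, |E| ∝ n^-2.
|E|(n=3)/|E|(n=8) = (3/8)^-2 = 64/9

64/9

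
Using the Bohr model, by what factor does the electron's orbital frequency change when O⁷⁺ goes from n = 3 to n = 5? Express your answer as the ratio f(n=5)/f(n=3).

f ∝ Z^2 · n^-3; with Z fixed, f ∝ n^-3.
f(n=5)/f(n=3) = (5/3)^-3 = 27/125

27/125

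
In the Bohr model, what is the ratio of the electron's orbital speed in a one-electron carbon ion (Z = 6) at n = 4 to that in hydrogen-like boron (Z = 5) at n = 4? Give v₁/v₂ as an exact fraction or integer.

v ∝ Z^1 · n^-1
v₁/v₂ = (6/5)^1 · (4/4)^-1 = 6/5

6/5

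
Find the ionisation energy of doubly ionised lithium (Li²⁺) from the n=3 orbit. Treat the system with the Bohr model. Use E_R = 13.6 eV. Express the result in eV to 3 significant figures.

13.6 eV

E_n = −E_R·Z²/n² = −13.6 × 3²/3² eV = -13.6 eV
Ionisation energy = −E_n = 13.6 eV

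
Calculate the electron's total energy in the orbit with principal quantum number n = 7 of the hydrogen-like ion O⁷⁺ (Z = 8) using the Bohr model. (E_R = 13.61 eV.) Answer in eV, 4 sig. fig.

E_n = −E_R·Z²/n² = −13.61 × 8²/7² = -17.78 eV

-17.78 eV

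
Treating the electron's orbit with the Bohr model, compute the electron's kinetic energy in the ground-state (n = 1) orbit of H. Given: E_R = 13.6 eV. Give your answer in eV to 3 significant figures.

For a Coulomb orbit the virial theorem gives K = −E_n.
E_n = −E_R·Z²/n², so K = E_R·Z²/n² = 13.6 × 1²/1² = 13.6 eV

13.6 eV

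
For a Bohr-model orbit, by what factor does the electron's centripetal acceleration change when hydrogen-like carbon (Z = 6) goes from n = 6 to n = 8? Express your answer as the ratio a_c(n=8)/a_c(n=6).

a_c ∝ Z^3 · n^-4; with Z fixed, a_c ∝ n^-4.
a_c(n=8)/a_c(n=6) = (8/6)^-4 = 81/256

81/256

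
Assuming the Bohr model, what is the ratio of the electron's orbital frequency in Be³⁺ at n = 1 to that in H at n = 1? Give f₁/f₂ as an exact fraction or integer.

16

f ∝ Z^2 · n^-3
f₁/f₂ = (4/1)^2 · (1/1)^-3 = 16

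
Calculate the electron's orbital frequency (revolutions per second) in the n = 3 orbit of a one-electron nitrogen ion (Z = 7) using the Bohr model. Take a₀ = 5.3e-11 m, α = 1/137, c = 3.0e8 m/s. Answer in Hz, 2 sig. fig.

r = n²a₀/Z = 6.8e-11 m, v = Zαc/n = 5.1e6 m/s
f = v/(2πr) = 1.2e16 Hz

1.2e16 Hz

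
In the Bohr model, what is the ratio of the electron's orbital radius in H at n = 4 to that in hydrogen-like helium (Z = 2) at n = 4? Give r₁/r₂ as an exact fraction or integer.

2

r ∝ Z^-1 · n^2
r₁/r₂ = (1/2)^-1 · (4/4)^2 = 2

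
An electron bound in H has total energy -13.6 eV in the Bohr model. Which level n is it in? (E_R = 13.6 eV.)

1

E_n = −E_R Z²/n² ⇒ n² = E_R Z²/(−E_n) = 13.6 × 1² / 13.6 ≈ 1.00
n = 1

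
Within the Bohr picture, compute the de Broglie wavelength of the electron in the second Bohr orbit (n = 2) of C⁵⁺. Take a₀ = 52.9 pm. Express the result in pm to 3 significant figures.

The Bohr quantisation condition is nλ = 2πr_n.
r_n = n²a₀/Z = 35.3 pm
λ = 2πr_n/n = 2π·35.3/2 = 111 pm

111 pm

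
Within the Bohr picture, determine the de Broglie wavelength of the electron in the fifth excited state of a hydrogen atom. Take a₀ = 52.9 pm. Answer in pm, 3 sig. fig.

The Bohr quantisation condition is nλ = 2πr_n.
r_n = n²a₀/Z = 1900 pm
λ = 2πr_n/n = 2π·1900/6 = 1990 pm

1990 pm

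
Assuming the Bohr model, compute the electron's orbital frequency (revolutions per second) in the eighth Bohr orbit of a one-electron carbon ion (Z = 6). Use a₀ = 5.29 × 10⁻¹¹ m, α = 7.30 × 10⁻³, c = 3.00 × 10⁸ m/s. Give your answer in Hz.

4.63 × 10¹⁴ Hz

r = n²a₀/Z = 5.64 × 10⁻¹⁰ m, v = Zαc/n = 1.64 × 10⁶ m/s
f = v/(2πr) = 4.63 × 10¹⁴ Hz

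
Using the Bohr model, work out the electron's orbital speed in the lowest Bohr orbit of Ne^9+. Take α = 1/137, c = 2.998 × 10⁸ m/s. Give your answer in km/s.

v_n = Zαc/n = 10 × 0.007299 × 2.998 × 10⁸ / 1
    = 2.188 × 10⁴ km/s

2.188 × 10⁴ km/s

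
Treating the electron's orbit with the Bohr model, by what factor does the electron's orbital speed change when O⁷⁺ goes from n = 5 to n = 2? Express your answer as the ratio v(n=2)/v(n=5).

v ∝ Z^1 · n^-1; with Z fixed, v ∝ n^-1.
v(n=2)/v(n=5) = (2/5)^-1 = 5/2

5/2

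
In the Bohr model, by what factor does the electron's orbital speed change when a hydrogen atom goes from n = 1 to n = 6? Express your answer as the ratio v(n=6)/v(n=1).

v ∝ Z^1 · n^-1; with Z fixed, v ∝ n^-1.
v(n=6)/v(n=1) = (6/1)^-1 = 1/6

1/6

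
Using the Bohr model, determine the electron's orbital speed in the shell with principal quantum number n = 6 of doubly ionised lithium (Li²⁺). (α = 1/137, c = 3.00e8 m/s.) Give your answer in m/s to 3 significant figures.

v_n = Zαc/n = 3 × 0.00730 × 3.00e8 / 6
    = 1.09e6 m/s

1.09e6 m/s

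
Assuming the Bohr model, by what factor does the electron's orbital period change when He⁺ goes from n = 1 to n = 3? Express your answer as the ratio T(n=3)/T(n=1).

27

T ∝ Z^-2 · n^3; with Z fixed, T ∝ n^3.
T(n=3)/T(n=1) = (3/1)^3 = 27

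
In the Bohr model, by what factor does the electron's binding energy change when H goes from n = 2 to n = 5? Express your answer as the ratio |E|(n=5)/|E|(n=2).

4/25

|E| ∝ Z^2 · n^-2; with Z fixed, |E| ∝ n^-2.
|E|(n=5)/|E|(n=2) = (5/2)^-2 = 4/25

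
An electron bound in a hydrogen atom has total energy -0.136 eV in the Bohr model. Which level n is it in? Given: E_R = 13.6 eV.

E_n = −E_R Z²/n² ⇒ n² = E_R Z²/(−E_n) = 13.6 × 1² / 0.136 ≈ 100.00
n = 10

10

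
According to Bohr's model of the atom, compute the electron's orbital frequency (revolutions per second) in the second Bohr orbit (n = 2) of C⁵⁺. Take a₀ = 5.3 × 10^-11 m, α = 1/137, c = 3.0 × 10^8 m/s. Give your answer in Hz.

3.0 × 10^16 Hz

r = n²a₀/Z = 3.5 × 10^-11 m, v = Zαc/n = 6.6 × 10^6 m/s
f = v/(2πr) = 3.0 × 10^16 Hz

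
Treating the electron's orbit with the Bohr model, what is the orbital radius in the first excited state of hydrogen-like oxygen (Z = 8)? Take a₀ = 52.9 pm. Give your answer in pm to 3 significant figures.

26.4 pm

r_n = n²a₀/Z = 2² × 52.9 / 8
    = 4 × 52.9 / 8 = 26.4 pm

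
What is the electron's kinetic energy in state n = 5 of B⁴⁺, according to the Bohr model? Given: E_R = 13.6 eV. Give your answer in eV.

For a Coulomb orbit the virial theorem gives K = −E_n.
E_n = −E_R·Z²/n², so K = E_R·Z²/n² = 13.6 × 5²/5² = 13.6 eV

13.6 eV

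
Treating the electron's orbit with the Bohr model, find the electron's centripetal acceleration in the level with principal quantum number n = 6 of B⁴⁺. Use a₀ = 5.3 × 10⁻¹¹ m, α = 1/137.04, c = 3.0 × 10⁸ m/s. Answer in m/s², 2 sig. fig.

r = n²a₀/Z = 3.8 × 10⁻¹⁰ m, v = Zαc/n = 1.8 × 10⁶ m/s
a = v²/r = (1.8 × 10⁶)² / 3.8 × 10⁻¹⁰ = 8.7 × 10²¹ m/s²

8.7 × 10²¹ m/s²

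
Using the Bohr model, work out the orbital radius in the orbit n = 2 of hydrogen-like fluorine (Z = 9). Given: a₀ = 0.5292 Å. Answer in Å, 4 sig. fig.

0.2352 Å

r_n = n²a₀/Z = 2² × 0.5292 / 9
    = 4 × 0.5292 / 9 = 0.2352 Å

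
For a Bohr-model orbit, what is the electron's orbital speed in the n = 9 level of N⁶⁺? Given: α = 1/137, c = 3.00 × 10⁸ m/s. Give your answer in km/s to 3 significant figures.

v_n = Zαc/n = 7 × 0.00730 × 3.00 × 10⁸ / 9
    = 1700 km/s

1700 km/s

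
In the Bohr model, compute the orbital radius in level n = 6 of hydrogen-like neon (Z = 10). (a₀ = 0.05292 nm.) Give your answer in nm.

0.1905 nm

r_n = n²a₀/Z = 6² × 0.05292 / 10
    = 36 × 0.05292 / 10 = 0.1905 nm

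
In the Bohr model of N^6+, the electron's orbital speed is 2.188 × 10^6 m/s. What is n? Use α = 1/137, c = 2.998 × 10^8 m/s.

v_n = Zαc/n ⇒ n = Zαc/v = 7 × 0.007299 × 2.998 × 10^8 / 2.188 × 10^6 ≈ 7.00
n = 7

7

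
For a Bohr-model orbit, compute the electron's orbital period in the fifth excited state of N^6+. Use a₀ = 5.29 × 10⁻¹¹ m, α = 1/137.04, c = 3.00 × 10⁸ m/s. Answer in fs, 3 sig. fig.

r = n²a₀/Z = 6²·5.29 × 10⁻¹¹/7 = 2.72 × 10⁻¹⁰ m
v = Zαc/n = 7·0.00730·3.00 × 10⁸/6 = 2.55 × 10⁶ m/s
T = 2πr/v = 6.69 × 10⁻¹⁶ s = 0.669 fs

0.669 fs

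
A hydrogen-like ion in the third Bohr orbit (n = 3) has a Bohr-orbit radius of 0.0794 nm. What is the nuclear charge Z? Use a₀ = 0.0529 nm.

r_n = n²a₀/Z ⇒ Z = n²a₀/r = 3² × 0.0529 / 0.0794 ≈ 6.00
Z = 6

6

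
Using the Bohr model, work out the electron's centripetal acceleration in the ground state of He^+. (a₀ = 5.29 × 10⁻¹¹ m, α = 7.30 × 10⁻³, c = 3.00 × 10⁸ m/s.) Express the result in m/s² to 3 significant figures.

7.25 × 10²³ m/s²

r = n²a₀/Z = 2.65 × 10⁻¹¹ m, v = Zαc/n = 4.38 × 10⁶ m/s
a = v²/r = (4.38 × 10⁶)² / 2.65 × 10⁻¹¹ = 7.25 × 10²³ m/s²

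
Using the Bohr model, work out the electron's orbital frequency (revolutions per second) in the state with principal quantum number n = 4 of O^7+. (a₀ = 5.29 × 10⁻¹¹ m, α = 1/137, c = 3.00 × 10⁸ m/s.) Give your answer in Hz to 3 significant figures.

r = n²a₀/Z = 1.06 × 10⁻¹⁰ m, v = Zαc/n = 4.38 × 10⁶ m/s
f = v/(2πr) = 6.59 × 10¹⁵ Hz

6.59 × 10¹⁵ Hz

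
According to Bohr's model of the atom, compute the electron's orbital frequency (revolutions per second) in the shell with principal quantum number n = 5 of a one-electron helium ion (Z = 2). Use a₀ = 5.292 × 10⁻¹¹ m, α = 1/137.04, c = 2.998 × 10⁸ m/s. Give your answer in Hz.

2.105 × 10¹⁴ Hz

r = n²a₀/Z = 6.615 × 10⁻¹⁰ m, v = Zαc/n = 8.751 × 10⁵ m/s
f = v/(2πr) = 2.105 × 10¹⁴ Hz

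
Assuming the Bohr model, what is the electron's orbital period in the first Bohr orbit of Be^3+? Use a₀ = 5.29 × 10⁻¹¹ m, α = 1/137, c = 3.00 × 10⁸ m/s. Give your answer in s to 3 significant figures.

r = n²a₀/Z = 1²·5.29 × 10⁻¹¹/4 = 1.32 × 10⁻¹¹ m
v = Zαc/n = 4·0.00730·3.00 × 10⁸/1 = 8.76 × 10⁶ m/s
T = 2πr/v = 9.49 × 10⁻¹⁸ s

9.49 × 10⁻¹⁸ s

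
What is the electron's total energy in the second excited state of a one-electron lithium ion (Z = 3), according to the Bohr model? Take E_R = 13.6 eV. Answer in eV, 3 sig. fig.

E_n = −E_R·Z²/n² = −13.6 × 3²/3² = -13.6 eV

-13.6 eV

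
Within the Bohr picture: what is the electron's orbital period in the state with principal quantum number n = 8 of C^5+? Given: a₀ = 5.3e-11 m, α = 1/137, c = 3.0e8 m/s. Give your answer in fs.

r = n²a₀/Z = 8²·5.3e-11/6 = 5.7e-10 m
v = Zαc/n = 6·0.0073·3.0e8/8 = 1.6e6 m/s
T = 2πr/v = 2.2e-15 s = 2.2 fs

2.2 fs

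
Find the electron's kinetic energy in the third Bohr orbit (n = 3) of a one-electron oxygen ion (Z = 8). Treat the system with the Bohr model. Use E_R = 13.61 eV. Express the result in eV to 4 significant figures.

For a Coulomb orbit the virial theorem gives K = −E_n.
E_n = −E_R·Z²/n², so K = E_R·Z²/n² = 13.61 × 8²/3² = 96.78 eV

96.78 eV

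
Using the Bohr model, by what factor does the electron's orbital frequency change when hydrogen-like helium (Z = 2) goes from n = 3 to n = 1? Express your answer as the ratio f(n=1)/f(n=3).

27

f ∝ Z^2 · n^-3; with Z fixed, f ∝ n^-3.
f(n=1)/f(n=3) = (1/3)^-3 = 27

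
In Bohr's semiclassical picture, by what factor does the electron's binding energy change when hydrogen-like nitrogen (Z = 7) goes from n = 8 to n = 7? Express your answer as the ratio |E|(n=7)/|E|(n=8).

64/49

|E| ∝ Z^2 · n^-2; with Z fixed, |E| ∝ n^-2.
|E|(n=7)/|E|(n=8) = (7/8)^-2 = 64/49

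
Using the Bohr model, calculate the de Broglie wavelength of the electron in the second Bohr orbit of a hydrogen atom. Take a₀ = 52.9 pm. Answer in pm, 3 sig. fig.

665 pm

The Bohr quantisation condition is nλ = 2πr_n.
r_n = n²a₀/Z = 212 pm
λ = 2πr_n/n = 2π·212/2 = 665 pm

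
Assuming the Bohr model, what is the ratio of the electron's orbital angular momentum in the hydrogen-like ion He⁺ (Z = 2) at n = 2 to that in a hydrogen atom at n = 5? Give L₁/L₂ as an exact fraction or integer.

L = nℏ is independent of Z.
L₁/L₂ = n₁/n₂ = 2/5 = 2/5

2/5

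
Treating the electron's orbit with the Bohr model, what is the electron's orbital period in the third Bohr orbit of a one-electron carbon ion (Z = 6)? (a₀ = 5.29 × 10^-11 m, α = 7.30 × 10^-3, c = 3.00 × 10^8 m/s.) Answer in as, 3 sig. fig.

114 as

r = n²a₀/Z = 3²·5.29 × 10^-11/6 = 7.94 × 10^-11 m
v = Zαc/n = 6·0.00730·3.00 × 10^8/3 = 4.38 × 10^6 m/s
T = 2πr/v = 1.14 × 10^-16 s = 114 as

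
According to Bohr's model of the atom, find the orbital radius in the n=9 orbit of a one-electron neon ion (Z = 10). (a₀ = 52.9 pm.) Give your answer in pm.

428 pm

r_n = n²a₀/Z = 9² × 52.9 / 10
    = 81 × 52.9 / 10 = 428 pm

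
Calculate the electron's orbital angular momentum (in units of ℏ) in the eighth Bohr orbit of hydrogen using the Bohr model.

L_n = nℏ, so L/ℏ = n = 8.

8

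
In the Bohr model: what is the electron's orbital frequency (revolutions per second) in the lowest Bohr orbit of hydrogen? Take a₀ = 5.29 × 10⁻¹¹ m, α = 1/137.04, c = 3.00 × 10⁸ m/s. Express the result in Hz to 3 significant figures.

6.59 × 10¹⁵ Hz

r = n²a₀/Z = 5.29 × 10⁻¹¹ m, v = Zαc/n = 2.19 × 10⁶ m/s
f = v/(2πr) = 6.59 × 10¹⁵ Hz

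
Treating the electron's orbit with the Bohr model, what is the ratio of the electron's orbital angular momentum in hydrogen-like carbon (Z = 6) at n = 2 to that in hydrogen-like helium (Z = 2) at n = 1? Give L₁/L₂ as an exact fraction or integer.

L = nℏ is independent of Z.
L₁/L₂ = n₁/n₂ = 2/1 = 2

2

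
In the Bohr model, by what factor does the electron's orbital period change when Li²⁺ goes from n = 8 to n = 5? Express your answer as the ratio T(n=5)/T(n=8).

T ∝ Z^-2 · n^3; with Z fixed, T ∝ n^3.
T(n=5)/T(n=8) = (5/8)^3 = 125/512

125/512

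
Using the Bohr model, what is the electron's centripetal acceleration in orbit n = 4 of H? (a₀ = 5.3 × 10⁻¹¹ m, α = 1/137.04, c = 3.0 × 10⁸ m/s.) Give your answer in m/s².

3.5 × 10²⁰ m/s²

r = n²a₀/Z = 8.5 × 10⁻¹⁰ m, v = Zαc/n = 5.5 × 10⁵ m/s
a = v²/r = (5.5 × 10⁵)² / 8.5 × 10⁻¹⁰ = 3.5 × 10²⁰ m/s²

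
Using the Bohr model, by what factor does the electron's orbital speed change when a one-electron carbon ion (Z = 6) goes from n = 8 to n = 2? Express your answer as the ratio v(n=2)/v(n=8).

4

v ∝ Z^1 · n^-1; with Z fixed, v ∝ n^-1.
v(n=2)/v(n=8) = (2/8)^-1 = 4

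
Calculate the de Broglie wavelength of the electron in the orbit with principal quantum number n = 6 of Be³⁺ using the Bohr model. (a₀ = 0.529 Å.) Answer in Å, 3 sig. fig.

4.99 Å

The Bohr quantisation condition is nλ = 2πr_n.
r_n = n²a₀/Z = 4.76 Å
λ = 2πr_n/n = 2π·4.76/6 = 4.99 Å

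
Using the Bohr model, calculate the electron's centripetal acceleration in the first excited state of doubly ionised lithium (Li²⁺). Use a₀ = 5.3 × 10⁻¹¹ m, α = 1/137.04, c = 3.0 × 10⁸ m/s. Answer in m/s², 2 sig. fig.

r = n²a₀/Z = 7.1 × 10⁻¹¹ m, v = Zαc/n = 3.3 × 10⁶ m/s
a = v²/r = (3.3 × 10⁶)² / 7.1 × 10⁻¹¹ = 1.5 × 10²³ m/s²

1.5 × 10²³ m/s²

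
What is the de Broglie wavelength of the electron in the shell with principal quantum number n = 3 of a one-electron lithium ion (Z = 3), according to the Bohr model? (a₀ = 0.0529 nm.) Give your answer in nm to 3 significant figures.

0.332 nm

The Bohr quantisation condition is nλ = 2πr_n.
r_n = n²a₀/Z = 0.159 nm
λ = 2πr_n/n = 2π·0.159/3 = 0.332 nm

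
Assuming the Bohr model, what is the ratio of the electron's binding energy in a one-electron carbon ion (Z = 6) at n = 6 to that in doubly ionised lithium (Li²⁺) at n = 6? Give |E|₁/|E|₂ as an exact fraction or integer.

4

|E| ∝ Z^2 · n^-2
|E|₁/|E|₂ = (6/3)^2 · (6/6)^-2 = 4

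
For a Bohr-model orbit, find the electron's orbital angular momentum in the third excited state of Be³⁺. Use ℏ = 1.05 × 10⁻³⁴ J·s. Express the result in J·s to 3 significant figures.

L_n = nℏ = 4 × 1.05 × 10⁻³⁴ = 4.20 × 10⁻³⁴ J·s

4.20 × 10⁻³⁴ J·s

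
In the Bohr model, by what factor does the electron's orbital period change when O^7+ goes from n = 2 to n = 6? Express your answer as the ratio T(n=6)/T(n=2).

T ∝ Z^-2 · n^3; with Z fixed, T ∝ n^3.
T(n=6)/T(n=2) = (6/2)^3 = 27

27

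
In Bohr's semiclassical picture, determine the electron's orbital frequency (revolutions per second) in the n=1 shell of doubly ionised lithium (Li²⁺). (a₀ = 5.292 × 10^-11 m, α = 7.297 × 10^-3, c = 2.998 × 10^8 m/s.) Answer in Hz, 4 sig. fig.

r = n²a₀/Z = 1.764 × 10^-11 m, v = Zαc/n = 6.563 × 10^6 m/s
f = v/(2πr) = 5.921 × 10^16 Hz

5.921 × 10^16 Hz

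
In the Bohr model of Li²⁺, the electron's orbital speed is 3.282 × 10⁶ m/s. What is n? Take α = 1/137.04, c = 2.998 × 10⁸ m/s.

v_n = Zαc/n ⇒ n = Zαc/v = 3 × 0.007297 × 2.998 × 10⁸ / 3.282 × 10⁶ ≈ 2.00
n = 2

2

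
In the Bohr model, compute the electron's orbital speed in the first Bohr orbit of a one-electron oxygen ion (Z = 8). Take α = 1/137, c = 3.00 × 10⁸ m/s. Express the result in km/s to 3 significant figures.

v_n = Zαc/n = 8 × 0.00730 × 3.00 × 10⁸ / 1
    = 1.75 × 10⁴ km/s

1.75 × 10⁴ km/s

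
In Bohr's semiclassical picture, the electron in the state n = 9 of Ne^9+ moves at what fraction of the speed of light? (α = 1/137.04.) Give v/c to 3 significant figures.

0.00811

v_n = Zαc/n, so v/c = Zα/n = 10 × 0.00730 / 9 = 0.00811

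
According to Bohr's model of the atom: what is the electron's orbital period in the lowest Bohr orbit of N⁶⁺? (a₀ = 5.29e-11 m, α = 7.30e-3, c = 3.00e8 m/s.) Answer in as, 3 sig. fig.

3.10 as

r = n²a₀/Z = 1²·5.29e-11/7 = 7.56e-12 m
v = Zαc/n = 7·0.00730·3.00e8/1 = 1.53e7 m/s
T = 2πr/v = 3.10e-18 s = 3.10 as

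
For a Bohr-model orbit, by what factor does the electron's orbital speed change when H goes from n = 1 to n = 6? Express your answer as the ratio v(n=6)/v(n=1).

1/6

v ∝ Z^1 · n^-1; with Z fixed, v ∝ n^-1.
v(n=6)/v(n=1) = (6/1)^-1 = 1/6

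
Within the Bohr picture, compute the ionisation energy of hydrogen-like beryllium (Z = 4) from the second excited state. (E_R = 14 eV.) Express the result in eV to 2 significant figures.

E_n = −E_R·Z²/n² = −14 × 4²/3² eV = -25 eV
Ionisation energy = −E_n = 25 eV

25 eV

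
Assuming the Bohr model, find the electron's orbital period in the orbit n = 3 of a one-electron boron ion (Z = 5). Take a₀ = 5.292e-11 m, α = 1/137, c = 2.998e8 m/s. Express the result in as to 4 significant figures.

164.1 as

r = n²a₀/Z = 3²·5.292e-11/5 = 9.526e-11 m
v = Zαc/n = 5·0.007299·2.998e8/3 = 3.647e6 m/s
T = 2πr/v = 1.641e-16 s = 164.1 as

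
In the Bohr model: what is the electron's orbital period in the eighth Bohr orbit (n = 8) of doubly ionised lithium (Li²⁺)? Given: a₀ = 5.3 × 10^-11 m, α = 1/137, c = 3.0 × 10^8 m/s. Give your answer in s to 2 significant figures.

r = n²a₀/Z = 8²·5.3 × 10^-11/3 = 1.1 × 10^-9 m
v = Zαc/n = 3·0.0073·3.0 × 10^8/8 = 8.2 × 10^5 m/s
T = 2πr/v = 8.7 × 10^-15 s

8.7 × 10^-15 s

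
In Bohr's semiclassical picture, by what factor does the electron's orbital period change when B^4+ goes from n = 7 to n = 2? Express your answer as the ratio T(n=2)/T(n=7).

8/343

T ∝ Z^-2 · n^3; with Z fixed, T ∝ n^3.
T(n=2)/T(n=7) = (2/7)^3 = 8/343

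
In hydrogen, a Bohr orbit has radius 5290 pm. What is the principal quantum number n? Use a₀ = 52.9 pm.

r_n = n²a₀/Z ⇒ n² = rZ/a₀ = 5290 × 1 / 52.9 ≈ 100.00
n = 10

10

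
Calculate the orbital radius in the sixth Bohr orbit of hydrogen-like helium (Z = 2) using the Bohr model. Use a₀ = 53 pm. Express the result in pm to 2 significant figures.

950 pm

r_n = n²a₀/Z = 6² × 53 / 2
    = 36 × 53 / 2 = 950 pm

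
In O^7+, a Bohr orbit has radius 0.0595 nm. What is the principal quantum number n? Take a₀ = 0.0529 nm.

3

r_n = n²a₀/Z ⇒ n² = rZ/a₀ = 0.0595 × 8 / 0.0529 ≈ 9.00
n = 3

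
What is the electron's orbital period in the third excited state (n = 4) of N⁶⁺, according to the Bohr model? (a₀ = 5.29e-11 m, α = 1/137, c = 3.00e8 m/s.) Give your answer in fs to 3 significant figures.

0.198 fs

r = n²a₀/Z = 4²·5.29e-11/7 = 1.21e-10 m
v = Zαc/n = 7·0.00730·3.00e8/4 = 3.83e6 m/s
T = 2πr/v = 1.98e-16 s = 0.198 fs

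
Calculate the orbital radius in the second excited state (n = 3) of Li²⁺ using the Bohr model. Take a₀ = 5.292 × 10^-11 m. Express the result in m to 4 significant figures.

r_n = n²a₀/Z = 3² × 5.292 × 10^-11 / 3
    = 9 × 5.292 × 10^-11 / 3 = 1.588 × 10^-10 m

1.588 × 10^-10 m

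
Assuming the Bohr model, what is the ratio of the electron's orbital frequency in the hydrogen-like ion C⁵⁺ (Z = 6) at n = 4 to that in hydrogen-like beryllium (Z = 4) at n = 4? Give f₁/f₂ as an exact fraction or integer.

9/4

f ∝ Z^2 · n^-3
f₁/f₂ = (6/4)^2 · (4/4)^-3 = 9/4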